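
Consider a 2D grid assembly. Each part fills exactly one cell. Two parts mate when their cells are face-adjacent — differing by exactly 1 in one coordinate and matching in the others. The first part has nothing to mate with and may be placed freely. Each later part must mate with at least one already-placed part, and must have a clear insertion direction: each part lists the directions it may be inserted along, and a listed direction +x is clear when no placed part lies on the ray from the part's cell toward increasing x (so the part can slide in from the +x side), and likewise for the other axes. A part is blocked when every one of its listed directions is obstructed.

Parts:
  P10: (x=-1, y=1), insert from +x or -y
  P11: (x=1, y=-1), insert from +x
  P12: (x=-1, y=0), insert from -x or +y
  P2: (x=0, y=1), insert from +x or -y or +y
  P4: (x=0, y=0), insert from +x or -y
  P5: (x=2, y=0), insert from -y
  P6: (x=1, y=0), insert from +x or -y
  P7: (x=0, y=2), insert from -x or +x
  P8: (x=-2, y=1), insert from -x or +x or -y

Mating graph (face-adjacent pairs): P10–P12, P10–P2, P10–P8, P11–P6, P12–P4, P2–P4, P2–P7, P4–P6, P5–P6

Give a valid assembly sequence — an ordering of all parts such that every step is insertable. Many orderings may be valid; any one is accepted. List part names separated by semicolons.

P2; P10; P8; P12; P4; P6; P5; P11; P7

1. P2@(0, 1) [+x clear] — {P2}
2. P10@(-1, 1) [-y clear] — {P10, P2}
3. P8@(-2, 1) [-x clear] — {P10, P2, P8}
4. P12@(-1, 0) [-x clear] — {P10, P12, P2, P8}
5. P4@(0, 0) [+x clear] — {P10, P12, P2, P4, P8}
6. P6@(1, 0) [+x clear] — {P10, P12, P2, P4, P6, P8}
7. P5@(2, 0) [-y clear] — {P10, P12, P2, P4, P5, P6, P8}
8. P11@(1, -1) [+x clear] — {P10, P11, P12, P2, P4, P5, P6, P8}
9. P7@(0, 2) [-x clear] — {P10, P11, P12, P2, P4, P5, P6, P7, P8}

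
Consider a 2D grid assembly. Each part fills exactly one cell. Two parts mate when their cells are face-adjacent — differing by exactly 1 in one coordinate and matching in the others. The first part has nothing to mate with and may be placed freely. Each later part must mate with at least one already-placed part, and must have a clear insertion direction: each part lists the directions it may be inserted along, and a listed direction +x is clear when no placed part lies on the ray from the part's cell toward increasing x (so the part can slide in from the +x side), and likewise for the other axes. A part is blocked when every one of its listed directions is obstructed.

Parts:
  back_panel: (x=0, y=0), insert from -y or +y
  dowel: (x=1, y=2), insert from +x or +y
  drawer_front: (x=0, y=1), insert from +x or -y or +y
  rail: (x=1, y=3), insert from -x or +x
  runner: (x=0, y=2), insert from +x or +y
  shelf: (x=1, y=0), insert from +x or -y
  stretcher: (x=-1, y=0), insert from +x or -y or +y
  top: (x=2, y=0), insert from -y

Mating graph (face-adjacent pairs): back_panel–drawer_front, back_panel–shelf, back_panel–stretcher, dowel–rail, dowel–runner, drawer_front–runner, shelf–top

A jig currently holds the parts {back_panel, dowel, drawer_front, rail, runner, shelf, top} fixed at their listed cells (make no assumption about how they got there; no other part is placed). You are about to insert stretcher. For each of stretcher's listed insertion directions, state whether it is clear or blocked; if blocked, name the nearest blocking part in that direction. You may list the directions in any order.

+x: blocked by back_panel; +y: clear; -y: clear

+x: nearest on ray is back_panel@(0, 0) ⇒ blocked
-y: ray from stretcher(-1, 0) has no placed part ⇒ clear
+y: ray from stretcher(-1, 0) has no placed part ⇒ clear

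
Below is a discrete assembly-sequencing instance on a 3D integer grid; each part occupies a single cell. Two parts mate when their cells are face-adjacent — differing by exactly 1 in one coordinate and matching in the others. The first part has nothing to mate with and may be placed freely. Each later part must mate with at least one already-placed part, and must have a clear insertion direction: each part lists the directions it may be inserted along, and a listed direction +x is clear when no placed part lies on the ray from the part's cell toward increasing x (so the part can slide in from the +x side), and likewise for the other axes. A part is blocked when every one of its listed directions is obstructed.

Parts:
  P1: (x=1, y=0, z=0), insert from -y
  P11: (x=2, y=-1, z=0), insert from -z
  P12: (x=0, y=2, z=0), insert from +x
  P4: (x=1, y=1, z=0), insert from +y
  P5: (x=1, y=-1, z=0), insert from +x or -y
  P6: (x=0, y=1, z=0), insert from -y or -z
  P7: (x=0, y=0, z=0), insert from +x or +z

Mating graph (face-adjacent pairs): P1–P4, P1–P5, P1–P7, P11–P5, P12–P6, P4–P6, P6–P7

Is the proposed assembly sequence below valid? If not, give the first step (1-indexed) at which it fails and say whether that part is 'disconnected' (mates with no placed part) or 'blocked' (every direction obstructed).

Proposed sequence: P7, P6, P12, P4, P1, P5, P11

Valid

1. P7@(0, 0, 0) [+x clear] — {P7}
2. P6@(0, 1, 0) [-z clear] — {P6, P7}
3. P12@(0, 2, 0) [+x clear] — {P12, P6, P7}
4. P4@(1, 1, 0) [+y clear] — {P12, P4, P6, P7}
5. P1@(1, 0, 0) [-y clear] — {P1, P12, P4, P6, P7}
6. P5@(1, -1, 0) [+x clear] — {P1, P12, P4, P5, P6, P7}
7. P11@(2, -1, 0) [-z clear] — {P1, P11, P12, P4, P5, P6, P7}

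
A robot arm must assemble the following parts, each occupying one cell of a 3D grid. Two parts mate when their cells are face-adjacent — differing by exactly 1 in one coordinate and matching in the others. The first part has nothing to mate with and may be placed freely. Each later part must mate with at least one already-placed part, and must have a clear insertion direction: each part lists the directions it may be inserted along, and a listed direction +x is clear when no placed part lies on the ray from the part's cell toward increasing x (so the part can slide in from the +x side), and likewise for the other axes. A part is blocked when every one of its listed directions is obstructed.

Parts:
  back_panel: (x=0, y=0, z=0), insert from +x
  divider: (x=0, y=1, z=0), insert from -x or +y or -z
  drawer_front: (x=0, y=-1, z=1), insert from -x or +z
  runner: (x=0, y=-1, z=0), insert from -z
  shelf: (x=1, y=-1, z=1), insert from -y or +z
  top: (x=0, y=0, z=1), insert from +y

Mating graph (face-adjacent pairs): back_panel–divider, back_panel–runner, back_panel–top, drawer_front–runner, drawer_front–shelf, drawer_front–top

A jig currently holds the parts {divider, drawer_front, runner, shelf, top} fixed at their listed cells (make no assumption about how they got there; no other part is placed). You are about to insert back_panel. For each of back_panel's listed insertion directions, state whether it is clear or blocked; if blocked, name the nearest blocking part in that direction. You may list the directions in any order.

+x: ray from back_panel(0, 0, 0) has no placed part ⇒ clear

+x: clear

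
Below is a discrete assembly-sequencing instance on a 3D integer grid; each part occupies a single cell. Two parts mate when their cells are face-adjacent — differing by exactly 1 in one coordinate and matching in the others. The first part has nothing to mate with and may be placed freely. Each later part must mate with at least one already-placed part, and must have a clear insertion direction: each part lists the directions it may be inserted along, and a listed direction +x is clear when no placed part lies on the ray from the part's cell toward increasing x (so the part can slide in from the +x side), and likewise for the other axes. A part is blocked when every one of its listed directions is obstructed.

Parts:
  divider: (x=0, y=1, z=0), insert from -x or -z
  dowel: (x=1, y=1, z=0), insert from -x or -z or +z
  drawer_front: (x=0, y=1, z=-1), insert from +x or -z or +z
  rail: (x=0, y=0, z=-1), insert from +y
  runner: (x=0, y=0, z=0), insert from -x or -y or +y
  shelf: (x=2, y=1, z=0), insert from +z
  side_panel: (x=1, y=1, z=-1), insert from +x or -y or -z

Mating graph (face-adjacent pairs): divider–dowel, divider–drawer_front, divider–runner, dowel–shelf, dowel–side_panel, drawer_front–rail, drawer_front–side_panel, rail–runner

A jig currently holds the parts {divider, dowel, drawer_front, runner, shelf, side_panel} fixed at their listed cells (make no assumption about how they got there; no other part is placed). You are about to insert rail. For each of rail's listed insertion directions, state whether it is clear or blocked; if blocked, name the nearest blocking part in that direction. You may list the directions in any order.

+y: blocked by drawer_front

+y: nearest on ray is drawer_front@(0, 1, -1) ⇒ blocked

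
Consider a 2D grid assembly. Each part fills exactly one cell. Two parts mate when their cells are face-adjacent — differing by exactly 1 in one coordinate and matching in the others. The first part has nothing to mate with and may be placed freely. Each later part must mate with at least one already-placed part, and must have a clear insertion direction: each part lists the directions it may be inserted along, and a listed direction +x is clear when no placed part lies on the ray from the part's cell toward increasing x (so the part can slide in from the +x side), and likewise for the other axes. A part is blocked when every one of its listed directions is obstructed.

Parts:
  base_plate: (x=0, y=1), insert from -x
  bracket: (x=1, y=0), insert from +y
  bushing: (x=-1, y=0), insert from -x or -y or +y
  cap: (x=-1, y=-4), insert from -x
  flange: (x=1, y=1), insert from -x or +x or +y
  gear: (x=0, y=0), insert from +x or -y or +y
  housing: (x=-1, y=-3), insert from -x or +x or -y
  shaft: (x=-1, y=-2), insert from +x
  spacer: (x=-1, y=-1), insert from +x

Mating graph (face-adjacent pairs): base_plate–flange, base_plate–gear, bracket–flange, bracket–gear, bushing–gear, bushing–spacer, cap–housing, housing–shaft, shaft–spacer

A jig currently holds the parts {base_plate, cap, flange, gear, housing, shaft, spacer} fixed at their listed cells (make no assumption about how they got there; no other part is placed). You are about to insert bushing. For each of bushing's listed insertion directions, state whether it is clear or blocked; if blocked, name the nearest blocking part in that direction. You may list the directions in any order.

-x: ray from bushing(-1, 0) has no placed part ⇒ clear
-y: nearest on ray is spacer@(-1, -1) ⇒ blocked
+y: ray from bushing(-1, 0) has no placed part ⇒ clear

+y: clear; -x: clear; -y: blocked by spacer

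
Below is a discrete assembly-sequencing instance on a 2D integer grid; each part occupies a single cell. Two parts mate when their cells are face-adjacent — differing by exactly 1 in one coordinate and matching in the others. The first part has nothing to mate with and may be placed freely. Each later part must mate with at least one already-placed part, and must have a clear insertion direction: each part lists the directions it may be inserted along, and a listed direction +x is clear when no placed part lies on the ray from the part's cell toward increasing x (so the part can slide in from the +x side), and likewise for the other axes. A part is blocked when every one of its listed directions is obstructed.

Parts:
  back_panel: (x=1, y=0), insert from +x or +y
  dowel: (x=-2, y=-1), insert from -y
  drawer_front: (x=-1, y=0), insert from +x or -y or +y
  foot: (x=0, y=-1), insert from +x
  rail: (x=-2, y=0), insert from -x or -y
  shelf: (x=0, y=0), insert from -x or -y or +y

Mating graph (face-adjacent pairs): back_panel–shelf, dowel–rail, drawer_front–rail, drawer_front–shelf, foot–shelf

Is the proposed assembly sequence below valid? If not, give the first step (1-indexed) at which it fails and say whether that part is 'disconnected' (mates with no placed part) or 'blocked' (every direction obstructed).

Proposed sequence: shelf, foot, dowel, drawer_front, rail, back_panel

1. shelf@(0, 0) [-x clear] — {shelf}
2. foot@(0, -1) [+x clear] — {foot, shelf}
3. dowel@(-2, -1) — no placed neighbour ⇒ disconnected

Invalid at step 3 (disconnected)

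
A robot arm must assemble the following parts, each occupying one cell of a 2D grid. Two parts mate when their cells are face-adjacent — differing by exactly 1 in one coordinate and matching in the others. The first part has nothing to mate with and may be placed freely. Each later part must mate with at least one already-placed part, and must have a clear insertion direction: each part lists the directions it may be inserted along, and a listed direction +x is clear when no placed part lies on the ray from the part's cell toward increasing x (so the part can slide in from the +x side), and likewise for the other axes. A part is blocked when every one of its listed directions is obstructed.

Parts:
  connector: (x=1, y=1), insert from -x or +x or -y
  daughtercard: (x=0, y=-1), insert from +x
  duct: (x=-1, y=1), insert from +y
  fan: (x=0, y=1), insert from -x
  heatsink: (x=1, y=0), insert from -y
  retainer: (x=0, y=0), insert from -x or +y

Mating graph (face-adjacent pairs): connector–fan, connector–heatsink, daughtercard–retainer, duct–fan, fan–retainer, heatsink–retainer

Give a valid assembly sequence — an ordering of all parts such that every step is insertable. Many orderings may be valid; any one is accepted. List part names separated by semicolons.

1. retainer@(0, 0) [-x clear] — {retainer}
2. heatsink@(1, 0) [-y clear] — {heatsink, retainer}
3. connector@(1, 1) [-x clear] — {connector, heatsink, retainer}
4. daughtercard@(0, -1) [+x clear] — {connector, daughtercard, heatsink, retainer}
5. fan@(0, 1) [-x clear] — {connector, daughtercard, fan, heatsink, retainer}
6. duct@(-1, 1) [+y clear] — {connector, daughtercard, duct, fan, heatsink, retainer}

retainer; heatsink; connector; daughtercard; fan; duct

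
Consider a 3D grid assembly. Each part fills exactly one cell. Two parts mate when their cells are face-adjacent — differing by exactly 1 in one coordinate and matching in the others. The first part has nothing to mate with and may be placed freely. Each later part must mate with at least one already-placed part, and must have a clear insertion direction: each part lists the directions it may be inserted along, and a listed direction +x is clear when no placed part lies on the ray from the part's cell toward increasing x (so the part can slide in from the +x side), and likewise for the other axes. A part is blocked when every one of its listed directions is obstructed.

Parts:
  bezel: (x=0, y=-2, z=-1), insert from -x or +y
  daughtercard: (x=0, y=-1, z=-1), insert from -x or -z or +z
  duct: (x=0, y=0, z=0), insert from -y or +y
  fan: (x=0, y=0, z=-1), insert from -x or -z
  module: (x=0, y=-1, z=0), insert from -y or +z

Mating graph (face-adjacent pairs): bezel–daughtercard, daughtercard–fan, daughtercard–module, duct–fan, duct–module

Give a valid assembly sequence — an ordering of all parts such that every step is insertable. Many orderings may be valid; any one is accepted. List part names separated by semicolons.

module; duct; daughtercard; bezel; fan

1. module@(0, -1, 0) [-y clear] — {module}
2. duct@(0, 0, 0) [+y clear] — {duct, module}
3. daughtercard@(0, -1, -1) [-x clear] — {daughtercard, duct, module}
4. bezel@(0, -2, -1) [-x clear] — {bezel, daughtercard, duct, module}
5. fan@(0, 0, -1) [-x clear] — {bezel, daughtercard, duct, fan, module}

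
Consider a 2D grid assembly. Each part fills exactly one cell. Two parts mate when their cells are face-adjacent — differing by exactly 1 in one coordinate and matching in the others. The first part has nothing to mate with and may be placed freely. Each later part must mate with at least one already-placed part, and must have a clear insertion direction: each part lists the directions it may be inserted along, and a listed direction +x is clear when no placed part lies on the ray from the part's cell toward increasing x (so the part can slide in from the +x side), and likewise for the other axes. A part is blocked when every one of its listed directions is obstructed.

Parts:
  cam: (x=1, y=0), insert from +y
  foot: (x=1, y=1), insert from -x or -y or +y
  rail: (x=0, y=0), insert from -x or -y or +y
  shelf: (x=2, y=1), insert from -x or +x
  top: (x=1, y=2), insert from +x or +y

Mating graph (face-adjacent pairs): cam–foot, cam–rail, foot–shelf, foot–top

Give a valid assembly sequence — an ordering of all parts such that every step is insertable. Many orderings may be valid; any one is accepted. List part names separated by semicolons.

1. cam@(1, 0) [+y clear] — {cam}
2. foot@(1, 1) [-x clear] — {cam, foot}
3. shelf@(2, 1) [+x clear] — {cam, foot, shelf}
4. rail@(0, 0) [-x clear] — {cam, foot, rail, shelf}
5. top@(1, 2) [+x clear] — {cam, foot, rail, shelf, top}

cam; foot; shelf; rail; top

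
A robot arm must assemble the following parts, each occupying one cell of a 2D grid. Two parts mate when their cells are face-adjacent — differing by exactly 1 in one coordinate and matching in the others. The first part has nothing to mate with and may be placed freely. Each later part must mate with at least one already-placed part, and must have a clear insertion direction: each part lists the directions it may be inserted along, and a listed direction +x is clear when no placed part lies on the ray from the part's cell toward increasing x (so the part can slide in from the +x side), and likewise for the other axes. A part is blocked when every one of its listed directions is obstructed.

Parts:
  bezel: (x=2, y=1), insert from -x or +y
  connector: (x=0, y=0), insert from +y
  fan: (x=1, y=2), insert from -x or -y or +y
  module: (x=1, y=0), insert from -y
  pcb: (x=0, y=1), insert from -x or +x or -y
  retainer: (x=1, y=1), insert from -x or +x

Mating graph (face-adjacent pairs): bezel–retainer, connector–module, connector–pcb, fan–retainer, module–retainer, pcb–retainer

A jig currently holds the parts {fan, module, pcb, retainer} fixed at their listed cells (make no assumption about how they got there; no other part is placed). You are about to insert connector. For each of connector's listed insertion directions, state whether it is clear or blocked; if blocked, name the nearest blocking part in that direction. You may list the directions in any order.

+y: blocked by pcb

+y: nearest on ray is pcb@(0, 1) ⇒ blocked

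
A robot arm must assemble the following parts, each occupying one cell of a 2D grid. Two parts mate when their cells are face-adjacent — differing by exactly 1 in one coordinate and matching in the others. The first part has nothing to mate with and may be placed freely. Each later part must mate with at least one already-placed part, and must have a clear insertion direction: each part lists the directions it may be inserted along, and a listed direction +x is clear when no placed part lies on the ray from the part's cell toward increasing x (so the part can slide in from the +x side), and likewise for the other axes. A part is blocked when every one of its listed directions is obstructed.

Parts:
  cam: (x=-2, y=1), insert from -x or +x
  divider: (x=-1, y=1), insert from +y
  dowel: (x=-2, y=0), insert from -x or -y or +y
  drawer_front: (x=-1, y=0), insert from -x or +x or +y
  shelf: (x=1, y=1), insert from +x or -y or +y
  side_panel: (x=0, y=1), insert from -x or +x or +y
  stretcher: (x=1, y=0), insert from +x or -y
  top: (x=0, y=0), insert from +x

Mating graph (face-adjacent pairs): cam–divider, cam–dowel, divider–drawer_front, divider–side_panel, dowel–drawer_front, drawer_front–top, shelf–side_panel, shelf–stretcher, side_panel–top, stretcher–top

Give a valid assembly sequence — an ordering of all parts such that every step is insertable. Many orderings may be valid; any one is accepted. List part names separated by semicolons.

1. cam@(-2, 1) [-x clear] — {cam}
2. dowel@(-2, 0) [-x clear] — {cam, dowel}
3. drawer_front@(-1, 0) [+x clear] — {cam, dowel, drawer_front}
4. divider@(-1, 1) [+y clear] — {cam, divider, dowel, drawer_front}
5. side_panel@(0, 1) [+x clear] — {cam, divider, dowel, drawer_front, side_panel}
6. top@(0, 0) [+x clear] — {cam, divider, dowel, drawer_front, side_panel, top}
7. stretcher@(1, 0) [+x clear] — {cam, divider, dowel, drawer_front, side_panel, stretcher, top}
8. shelf@(1, 1) [+x clear] — {cam, divider, dowel, drawer_front, shelf, side_panel, stretcher, top}

cam; dowel; drawer_front; divider; side_panel; top; stretcher; shelf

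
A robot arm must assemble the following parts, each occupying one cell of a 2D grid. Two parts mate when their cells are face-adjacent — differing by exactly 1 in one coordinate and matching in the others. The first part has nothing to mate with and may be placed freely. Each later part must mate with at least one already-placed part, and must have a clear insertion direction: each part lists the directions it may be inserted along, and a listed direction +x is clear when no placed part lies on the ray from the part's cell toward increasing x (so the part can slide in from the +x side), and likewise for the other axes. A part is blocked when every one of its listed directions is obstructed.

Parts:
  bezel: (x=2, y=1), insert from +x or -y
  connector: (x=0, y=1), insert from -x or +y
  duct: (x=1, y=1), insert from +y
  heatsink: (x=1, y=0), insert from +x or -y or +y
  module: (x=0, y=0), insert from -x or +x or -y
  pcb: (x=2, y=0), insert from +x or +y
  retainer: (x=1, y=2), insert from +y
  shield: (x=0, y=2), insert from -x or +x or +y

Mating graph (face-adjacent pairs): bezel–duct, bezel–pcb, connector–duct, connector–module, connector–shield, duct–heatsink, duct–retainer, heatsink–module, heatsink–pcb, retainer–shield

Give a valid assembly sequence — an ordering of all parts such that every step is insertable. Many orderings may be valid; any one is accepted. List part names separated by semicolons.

1. pcb@(2, 0) [+x clear] — {pcb}
2. heatsink@(1, 0) [-y clear] — {heatsink, pcb}
3. duct@(1, 1) [+y clear] — {duct, heatsink, pcb}
4. connector@(0, 1) [-x clear] — {connector, duct, heatsink, pcb}
5. module@(0, 0) [-x clear] — {connector, duct, heatsink, module, pcb}
6. retainer@(1, 2) [+y clear] — {connector, duct, heatsink, module, pcb, retainer}
7. shield@(0, 2) [-x clear] — {connector, duct, heatsink, module, pcb, retainer, shield}
8. bezel@(2, 1) [+x clear] — {bezel, connector, duct, heatsink, module, pcb, retainer, shield}

pcb; heatsink; duct; connector; module; retainer; shield; bezel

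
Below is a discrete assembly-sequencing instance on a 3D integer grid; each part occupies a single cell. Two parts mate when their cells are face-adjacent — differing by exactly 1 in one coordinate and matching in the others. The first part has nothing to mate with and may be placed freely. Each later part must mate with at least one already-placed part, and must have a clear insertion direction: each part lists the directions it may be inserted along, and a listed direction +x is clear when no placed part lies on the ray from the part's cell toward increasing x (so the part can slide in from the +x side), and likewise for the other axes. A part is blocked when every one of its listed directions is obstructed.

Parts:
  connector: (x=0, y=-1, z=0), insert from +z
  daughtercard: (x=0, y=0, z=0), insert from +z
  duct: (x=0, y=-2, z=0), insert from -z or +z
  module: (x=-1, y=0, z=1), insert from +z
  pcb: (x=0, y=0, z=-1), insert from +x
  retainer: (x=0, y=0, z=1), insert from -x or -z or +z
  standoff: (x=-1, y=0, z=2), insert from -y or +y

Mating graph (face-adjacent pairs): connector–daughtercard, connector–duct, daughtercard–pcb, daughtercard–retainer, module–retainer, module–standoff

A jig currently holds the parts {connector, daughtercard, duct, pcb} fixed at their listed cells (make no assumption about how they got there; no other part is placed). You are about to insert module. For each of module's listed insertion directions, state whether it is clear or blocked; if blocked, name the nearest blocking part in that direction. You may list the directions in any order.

+z: clear

+z: ray from module(-1, 0, 1) has no placed part ⇒ clear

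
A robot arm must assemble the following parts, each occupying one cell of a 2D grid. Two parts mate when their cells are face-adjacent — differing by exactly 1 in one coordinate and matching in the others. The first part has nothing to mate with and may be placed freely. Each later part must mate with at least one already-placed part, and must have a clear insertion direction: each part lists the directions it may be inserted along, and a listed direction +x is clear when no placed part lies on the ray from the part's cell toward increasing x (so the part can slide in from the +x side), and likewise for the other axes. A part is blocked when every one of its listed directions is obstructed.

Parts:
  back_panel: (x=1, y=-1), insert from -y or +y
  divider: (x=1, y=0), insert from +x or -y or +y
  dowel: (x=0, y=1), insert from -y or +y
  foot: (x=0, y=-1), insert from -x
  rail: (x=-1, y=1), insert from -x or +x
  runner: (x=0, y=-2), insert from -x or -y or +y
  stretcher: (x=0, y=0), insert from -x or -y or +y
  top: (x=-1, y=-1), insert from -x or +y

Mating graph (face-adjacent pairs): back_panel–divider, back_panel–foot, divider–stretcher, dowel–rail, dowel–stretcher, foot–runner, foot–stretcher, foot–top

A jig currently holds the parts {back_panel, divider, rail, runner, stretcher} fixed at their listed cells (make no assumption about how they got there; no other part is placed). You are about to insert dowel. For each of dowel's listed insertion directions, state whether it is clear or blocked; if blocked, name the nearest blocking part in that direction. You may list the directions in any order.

-y: nearest on ray is stretcher@(0, 0) ⇒ blocked
+y: ray from dowel(0, 1) has no placed part ⇒ clear

+y: clear; -y: blocked by stretcher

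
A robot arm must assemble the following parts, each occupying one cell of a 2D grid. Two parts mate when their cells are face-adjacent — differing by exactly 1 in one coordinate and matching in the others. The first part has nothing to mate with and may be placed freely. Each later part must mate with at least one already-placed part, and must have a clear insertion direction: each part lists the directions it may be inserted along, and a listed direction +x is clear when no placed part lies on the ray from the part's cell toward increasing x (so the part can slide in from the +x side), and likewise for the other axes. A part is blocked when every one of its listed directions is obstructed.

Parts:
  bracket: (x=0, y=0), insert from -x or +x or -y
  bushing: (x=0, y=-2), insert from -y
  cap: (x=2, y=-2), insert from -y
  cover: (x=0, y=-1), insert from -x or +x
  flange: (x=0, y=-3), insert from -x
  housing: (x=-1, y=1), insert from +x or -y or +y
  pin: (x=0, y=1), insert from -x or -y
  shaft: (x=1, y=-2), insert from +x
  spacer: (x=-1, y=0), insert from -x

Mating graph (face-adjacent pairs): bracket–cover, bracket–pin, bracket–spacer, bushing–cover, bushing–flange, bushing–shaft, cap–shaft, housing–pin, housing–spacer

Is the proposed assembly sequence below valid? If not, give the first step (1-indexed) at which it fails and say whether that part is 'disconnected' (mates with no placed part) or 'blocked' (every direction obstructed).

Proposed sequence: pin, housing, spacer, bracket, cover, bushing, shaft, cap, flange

Valid

1. pin@(0, 1) [-x clear] — {pin}
2. housing@(-1, 1) [-y clear] — {housing, pin}
3. spacer@(-1, 0) [-x clear] — {housing, pin, spacer}
4. bracket@(0, 0) [+x clear] — {bracket, housing, pin, spacer}
5. cover@(0, -1) [-x clear] — {bracket, cover, housing, pin, spacer}
6. bushing@(0, -2) [-y clear] — {bracket, bushing, cover, housing, pin, spacer}
7. shaft@(1, -2) [+x clear] — {bracket, bushing, cover, housing, pin, shaft, spacer}
8. cap@(2, -2) [-y clear] — {bracket, bushing, cap, cover, housing, pin, shaft, spacer}
9. flange@(0, -3) [-x clear] — {bracket, bushing, cap, cover, flange, housing, pin, shaft, spacer}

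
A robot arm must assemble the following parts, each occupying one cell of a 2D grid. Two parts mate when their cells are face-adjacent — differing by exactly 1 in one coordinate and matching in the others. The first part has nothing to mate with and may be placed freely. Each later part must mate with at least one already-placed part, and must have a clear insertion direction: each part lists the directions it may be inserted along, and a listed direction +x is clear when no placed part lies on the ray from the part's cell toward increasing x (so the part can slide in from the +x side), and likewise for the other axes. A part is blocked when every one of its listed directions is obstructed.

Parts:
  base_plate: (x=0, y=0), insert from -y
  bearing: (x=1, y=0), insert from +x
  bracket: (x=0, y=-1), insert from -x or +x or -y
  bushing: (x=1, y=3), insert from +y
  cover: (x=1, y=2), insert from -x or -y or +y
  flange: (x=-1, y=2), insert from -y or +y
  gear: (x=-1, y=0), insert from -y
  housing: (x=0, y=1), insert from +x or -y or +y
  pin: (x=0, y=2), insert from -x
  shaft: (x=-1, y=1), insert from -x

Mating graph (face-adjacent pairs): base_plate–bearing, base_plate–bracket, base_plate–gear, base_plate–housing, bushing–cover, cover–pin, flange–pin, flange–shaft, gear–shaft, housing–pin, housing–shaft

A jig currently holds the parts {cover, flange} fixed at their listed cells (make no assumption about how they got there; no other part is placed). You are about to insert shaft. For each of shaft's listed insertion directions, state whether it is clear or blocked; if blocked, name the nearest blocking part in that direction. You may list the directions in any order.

-x: clear

-x: ray from shaft(-1, 1) has no placed part ⇒ clear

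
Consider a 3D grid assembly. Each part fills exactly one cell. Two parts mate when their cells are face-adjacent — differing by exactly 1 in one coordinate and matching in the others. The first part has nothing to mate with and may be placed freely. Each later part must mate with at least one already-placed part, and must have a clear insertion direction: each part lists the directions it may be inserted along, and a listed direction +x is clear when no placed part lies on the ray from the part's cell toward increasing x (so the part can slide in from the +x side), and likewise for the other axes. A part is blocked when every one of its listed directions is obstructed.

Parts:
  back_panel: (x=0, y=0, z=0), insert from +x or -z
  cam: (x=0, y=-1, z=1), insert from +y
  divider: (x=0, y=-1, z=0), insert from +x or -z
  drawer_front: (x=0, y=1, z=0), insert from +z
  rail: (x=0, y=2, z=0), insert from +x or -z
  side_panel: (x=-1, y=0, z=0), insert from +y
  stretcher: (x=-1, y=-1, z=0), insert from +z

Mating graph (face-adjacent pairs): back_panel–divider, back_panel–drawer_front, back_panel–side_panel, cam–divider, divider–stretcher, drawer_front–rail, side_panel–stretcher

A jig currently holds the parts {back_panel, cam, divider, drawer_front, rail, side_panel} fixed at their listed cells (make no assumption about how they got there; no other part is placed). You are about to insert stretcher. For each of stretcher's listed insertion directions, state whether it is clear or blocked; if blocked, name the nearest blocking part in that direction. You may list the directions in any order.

+z: ray from stretcher(-1, -1, 0) has no placed part ⇒ clear

+z: clear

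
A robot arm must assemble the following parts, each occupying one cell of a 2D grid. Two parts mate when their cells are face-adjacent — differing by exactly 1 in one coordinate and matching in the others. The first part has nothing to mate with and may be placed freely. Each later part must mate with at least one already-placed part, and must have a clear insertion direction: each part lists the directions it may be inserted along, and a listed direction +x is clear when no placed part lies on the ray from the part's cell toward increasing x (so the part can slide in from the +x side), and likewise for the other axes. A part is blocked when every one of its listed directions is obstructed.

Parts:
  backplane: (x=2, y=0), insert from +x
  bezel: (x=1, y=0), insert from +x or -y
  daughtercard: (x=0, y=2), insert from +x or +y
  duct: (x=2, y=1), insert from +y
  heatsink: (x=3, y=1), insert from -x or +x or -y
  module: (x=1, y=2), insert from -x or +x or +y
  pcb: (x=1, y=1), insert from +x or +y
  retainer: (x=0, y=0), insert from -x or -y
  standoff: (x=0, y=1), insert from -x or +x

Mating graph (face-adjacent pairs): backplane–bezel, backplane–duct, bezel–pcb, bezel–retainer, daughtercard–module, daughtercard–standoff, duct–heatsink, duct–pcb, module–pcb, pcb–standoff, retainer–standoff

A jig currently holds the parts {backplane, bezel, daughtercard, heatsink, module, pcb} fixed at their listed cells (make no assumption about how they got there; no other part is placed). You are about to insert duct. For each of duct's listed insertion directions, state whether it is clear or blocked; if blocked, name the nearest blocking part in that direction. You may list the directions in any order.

+y: clear

+y: ray from duct(2, 1) has no placed part ⇒ clear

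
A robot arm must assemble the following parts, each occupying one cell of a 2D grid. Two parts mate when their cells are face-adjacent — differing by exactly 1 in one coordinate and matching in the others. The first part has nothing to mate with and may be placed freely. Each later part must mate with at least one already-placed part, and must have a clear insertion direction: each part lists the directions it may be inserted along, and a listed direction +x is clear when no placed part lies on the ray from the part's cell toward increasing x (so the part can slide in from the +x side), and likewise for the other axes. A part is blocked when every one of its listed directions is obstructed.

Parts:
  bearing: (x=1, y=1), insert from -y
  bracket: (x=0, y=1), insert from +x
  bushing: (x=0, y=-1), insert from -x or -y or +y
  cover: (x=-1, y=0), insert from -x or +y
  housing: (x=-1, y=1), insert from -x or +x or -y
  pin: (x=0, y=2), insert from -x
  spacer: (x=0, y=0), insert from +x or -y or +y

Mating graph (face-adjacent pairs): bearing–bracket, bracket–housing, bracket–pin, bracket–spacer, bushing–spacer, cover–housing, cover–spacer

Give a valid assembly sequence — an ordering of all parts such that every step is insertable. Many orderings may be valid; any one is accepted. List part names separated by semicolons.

1. bracket@(0, 1) [+x clear] — {bracket}
2. bearing@(1, 1) [-y clear] — {bearing, bracket}
3. spacer@(0, 0) [+x clear] — {bearing, bracket, spacer}
4. cover@(-1, 0) [-x clear] — {bearing, bracket, cover, spacer}
5. housing@(-1, 1) [-x clear] — {bearing, bracket, cover, housing, spacer}
6. bushing@(0, -1) [-x clear] — {bearing, bracket, bushing, cover, housing, spacer}
7. pin@(0, 2) [-x clear] — {bearing, bracket, bushing, cover, housing, pin, spacer}

bracket; bearing; spacer; cover; housing; bushing; pin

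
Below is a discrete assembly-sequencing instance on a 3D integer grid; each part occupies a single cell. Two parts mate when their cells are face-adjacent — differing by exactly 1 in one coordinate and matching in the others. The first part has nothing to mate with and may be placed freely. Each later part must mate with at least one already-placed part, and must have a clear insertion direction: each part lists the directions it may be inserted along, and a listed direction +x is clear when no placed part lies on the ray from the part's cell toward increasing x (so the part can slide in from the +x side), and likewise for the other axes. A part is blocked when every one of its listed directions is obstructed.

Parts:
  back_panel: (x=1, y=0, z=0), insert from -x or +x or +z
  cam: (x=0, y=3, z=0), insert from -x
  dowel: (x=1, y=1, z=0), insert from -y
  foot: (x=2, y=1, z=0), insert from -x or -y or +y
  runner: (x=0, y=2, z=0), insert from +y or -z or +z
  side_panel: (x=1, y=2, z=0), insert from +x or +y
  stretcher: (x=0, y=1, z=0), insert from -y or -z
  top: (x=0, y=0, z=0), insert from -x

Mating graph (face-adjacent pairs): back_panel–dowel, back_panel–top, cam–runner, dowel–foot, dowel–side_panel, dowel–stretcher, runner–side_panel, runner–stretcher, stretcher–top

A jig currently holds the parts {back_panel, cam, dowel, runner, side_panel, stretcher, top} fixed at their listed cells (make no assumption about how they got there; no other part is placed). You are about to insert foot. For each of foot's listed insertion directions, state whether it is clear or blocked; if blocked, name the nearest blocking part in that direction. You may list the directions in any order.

+y: clear; -x: blocked by dowel; -y: clear

-x: nearest on ray is dowel@(1, 1, 0) ⇒ blocked
-y: ray from foot(2, 1, 0) has no placed part ⇒ clear
+y: ray from foot(2, 1, 0) has no placed part ⇒ clear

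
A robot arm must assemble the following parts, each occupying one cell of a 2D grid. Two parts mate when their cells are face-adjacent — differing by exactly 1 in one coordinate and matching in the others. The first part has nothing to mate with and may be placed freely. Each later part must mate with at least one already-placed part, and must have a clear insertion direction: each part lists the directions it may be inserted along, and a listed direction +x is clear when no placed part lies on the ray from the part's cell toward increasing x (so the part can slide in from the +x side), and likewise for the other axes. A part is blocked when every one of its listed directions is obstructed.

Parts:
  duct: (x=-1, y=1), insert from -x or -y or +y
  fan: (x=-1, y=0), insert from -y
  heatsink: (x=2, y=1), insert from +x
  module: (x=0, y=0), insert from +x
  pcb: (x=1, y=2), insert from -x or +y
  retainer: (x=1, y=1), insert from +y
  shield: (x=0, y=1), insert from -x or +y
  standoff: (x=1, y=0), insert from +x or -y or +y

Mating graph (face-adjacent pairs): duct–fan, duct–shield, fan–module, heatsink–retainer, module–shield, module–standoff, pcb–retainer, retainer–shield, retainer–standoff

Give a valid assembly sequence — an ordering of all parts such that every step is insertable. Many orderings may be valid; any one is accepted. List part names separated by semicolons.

shield; module; standoff; retainer; duct; heatsink; pcb; fan

1. shield@(0, 1) [-x clear] — {shield}
2. module@(0, 0) [+x clear] — {module, shield}
3. standoff@(1, 0) [+x clear] — {module, shield, standoff}
4. retainer@(1, 1) [+y clear] — {module, retainer, shield, standoff}
5. duct@(-1, 1) [-x clear] — {duct, module, retainer, shield, standoff}
6. heatsink@(2, 1) [+x clear] — {duct, heatsink, module, retainer, shield, standoff}
7. pcb@(1, 2) [-x clear] — {duct, heatsink, module, pcb, retainer, shield, standoff}
8. fan@(-1, 0) [-y clear] — {duct, fan, heatsink, module, pcb, retainer, shield, standoff}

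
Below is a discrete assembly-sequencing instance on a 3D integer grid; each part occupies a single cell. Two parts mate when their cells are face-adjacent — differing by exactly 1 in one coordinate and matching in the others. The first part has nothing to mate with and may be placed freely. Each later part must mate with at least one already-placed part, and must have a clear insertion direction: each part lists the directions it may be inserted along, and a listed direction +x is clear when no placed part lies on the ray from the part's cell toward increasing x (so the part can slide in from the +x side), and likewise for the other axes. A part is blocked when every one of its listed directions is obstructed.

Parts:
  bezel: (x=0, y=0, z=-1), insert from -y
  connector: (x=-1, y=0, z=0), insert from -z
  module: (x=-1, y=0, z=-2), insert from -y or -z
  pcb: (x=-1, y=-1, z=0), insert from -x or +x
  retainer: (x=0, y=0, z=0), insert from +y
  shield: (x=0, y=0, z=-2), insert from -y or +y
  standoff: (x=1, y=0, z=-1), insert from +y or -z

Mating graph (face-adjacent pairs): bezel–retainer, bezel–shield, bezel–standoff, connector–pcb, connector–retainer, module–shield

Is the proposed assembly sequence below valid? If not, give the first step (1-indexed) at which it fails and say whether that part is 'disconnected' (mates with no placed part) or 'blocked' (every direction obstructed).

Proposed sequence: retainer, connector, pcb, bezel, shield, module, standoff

Valid

1. retainer@(0, 0, 0) [+y clear] — {retainer}
2. connector@(-1, 0, 0) [-z clear] — {connector, retainer}
3. pcb@(-1, -1, 0) [-x clear] — {connector, pcb, retainer}
4. bezel@(0, 0, -1) [-y clear] — {bezel, connector, pcb, retainer}
5. shield@(0, 0, -2) [-y clear] — {bezel, connector, pcb, retainer, shield}
6. module@(-1, 0, -2) [-y clear] — {bezel, connector, module, pcb, retainer, shield}
7. standoff@(1, 0, -1) [+y clear] — {bezel, connector, module, pcb, retainer, shield, standoff}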